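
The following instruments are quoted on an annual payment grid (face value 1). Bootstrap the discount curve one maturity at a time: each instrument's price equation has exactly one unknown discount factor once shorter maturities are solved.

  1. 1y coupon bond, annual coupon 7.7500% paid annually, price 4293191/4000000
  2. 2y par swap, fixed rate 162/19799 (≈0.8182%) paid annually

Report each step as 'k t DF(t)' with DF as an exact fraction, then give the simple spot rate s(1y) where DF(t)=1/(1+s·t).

1 1 9961/10000
2 2 4919/5000
s(1y) = (1/(9961/10000) − 1)/(1) = 39/9961 ≈ 0.3915%

step 1 [1y] bond c/1=31/400: DF=(4293191/4000000 − 31/400·(0))/(1+31/400) = 9961/10000 ≈ 0.996100
step 2 [2y] swap r/1=162/19799: DF=(1 − 162/19799·(0.996100))/(1+162/19799) = 4919/5000 ≈ 0.983800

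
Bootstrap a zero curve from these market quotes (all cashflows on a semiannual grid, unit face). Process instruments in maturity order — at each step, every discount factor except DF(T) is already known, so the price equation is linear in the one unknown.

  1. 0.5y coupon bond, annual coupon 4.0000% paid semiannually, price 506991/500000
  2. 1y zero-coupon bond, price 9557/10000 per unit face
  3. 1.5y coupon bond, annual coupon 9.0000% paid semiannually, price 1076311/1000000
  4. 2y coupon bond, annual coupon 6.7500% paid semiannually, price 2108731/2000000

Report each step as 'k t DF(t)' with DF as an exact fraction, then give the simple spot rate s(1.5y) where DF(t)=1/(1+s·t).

step 1 [0.5y] bond c/2=1/50: DF=(506991/500000 − 1/50·(0))/(1+1/50) = 9941/10000 ≈ 0.994100
step 2 [1y] zero: DF = P = 9557/10000 ≈ 0.955700
step 3 [1.5y] bond c/2=9/200: DF=(1076311/1000000 − 9/200·(0.994100+0.955700))/(1+9/200) = 473/500 ≈ 0.946000
step 4 [2y] bond c/2=27/800: DF=(2108731/2000000 − 27/800·(0.994100+0.955700+0.946000))/(1+27/800) = 4627/5000 ≈ 0.925400

1 1/2 9941/10000
2 1 9557/10000
3 3/2 473/500
4 2 4627/5000
s(1.5y) = (1/(473/500) − 1)/(3/2) = 18/473 ≈ 3.8055%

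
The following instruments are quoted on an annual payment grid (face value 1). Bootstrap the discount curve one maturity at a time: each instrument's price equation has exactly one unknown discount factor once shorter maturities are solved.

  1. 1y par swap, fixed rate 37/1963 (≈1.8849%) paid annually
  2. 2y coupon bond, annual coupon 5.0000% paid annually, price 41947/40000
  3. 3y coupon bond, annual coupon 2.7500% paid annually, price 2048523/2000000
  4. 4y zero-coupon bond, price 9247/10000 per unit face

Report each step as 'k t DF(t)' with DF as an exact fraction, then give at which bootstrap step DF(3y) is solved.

step 1 [1y] swap r/1=37/1963: DF=(1 − 37/1963·(0))/(1+37/1963) = 1963/2000 ≈ 0.981500
step 2 [2y] bond c/1=1/20: DF=(41947/40000 − 1/20·(0.981500))/(1+1/20) = 119/125 ≈ 0.952000
step 3 [3y] bond c/1=11/400: DF=(2048523/2000000 − 11/400·(0.981500+0.952000))/(1+11/400) = 9451/10000 ≈ 0.945100
step 4 [4y] zero: DF = P = 9247/10000 ≈ 0.924700

1 1 1963/2000
2 2 119/125
3 3 9451/10000
4 4 9247/10000
DF(3y) is solved at step 3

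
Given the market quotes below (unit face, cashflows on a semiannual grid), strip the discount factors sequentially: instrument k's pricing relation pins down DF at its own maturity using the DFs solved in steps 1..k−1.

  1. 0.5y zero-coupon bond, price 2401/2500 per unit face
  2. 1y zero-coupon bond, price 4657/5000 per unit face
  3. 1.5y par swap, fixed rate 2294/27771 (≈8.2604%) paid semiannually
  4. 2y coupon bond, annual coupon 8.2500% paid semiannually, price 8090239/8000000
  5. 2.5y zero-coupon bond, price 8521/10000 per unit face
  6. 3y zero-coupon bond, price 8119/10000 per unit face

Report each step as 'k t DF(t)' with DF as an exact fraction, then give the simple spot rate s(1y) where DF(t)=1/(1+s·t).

step 1 [0.5y] zero: DF = P = 2401/2500 ≈ 0.960400
step 2 [1y] zero: DF = P = 4657/5000 ≈ 0.931400
step 3 [1.5y] swap r/2=1147/27771: DF=(1 − 1147/27771·(0.960400+0.931400))/(1+1147/27771) = 8853/10000 ≈ 0.885300
step 4 [2y] bond c/2=33/800: DF=(8090239/8000000 − 33/800·(0.960400+0.931400+0.885300))/(1+33/800) = 2153/2500 ≈ 0.861200
step 5 [2.5y] zero: DF = P = 8521/10000 ≈ 0.852100
step 6 [3y] zero: DF = P = 8119/10000 ≈ 0.811900

1 1/2 2401/2500
2 1 4657/5000
3 3/2 8853/10000
4 2 2153/2500
5 5/2 8521/10000
6 3 8119/10000
s(1y) = (1/(4657/5000) − 1)/(1) = 343/4657 ≈ 7.3653%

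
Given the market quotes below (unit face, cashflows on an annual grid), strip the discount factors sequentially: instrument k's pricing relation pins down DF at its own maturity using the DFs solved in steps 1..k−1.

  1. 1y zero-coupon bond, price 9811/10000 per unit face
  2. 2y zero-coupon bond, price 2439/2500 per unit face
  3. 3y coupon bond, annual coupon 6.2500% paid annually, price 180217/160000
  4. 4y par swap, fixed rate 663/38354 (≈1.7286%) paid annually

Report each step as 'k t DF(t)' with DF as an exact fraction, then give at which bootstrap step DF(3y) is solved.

1 1 9811/10000
2 2 2439/2500
3 3 189/200
4 4 9337/10000
DF(3y) is solved at step 3

step 1 [1y] zero: DF = P = 9811/10000 ≈ 0.981100
step 2 [2y] zero: DF = P = 2439/2500 ≈ 0.975600
step 3 [3y] bond c/1=1/16: DF=(180217/160000 − 1/16·(0.981100+0.975600))/(1+1/16) = 189/200 ≈ 0.945000
step 4 [4y] swap r/1=663/38354: DF=(1 − 663/38354·(0.981100+0.975600+0.945000))/(1+663/38354) = 9337/10000 ≈ 0.933700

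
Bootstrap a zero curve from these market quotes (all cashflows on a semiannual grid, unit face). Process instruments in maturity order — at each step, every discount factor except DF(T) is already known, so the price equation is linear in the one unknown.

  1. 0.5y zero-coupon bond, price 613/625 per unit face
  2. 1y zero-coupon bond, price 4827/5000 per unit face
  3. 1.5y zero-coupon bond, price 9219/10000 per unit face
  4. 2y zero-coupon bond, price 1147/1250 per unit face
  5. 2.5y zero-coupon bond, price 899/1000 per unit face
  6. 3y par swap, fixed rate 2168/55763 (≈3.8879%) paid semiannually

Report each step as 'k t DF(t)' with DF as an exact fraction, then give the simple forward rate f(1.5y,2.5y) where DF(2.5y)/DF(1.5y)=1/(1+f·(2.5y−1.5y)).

1 1/2 613/625
2 1 4827/5000
3 3/2 9219/10000
4 2 1147/1250
5 5/2 899/1000
6 3 2229/2500
f(1.5y,2.5y) = ((9219/10000)/(899/1000) − 1)/(1) = 229/8990 ≈ 2.5473%

step 1 [0.5y] zero: DF = P = 613/625 ≈ 0.980800
step 2 [1y] zero: DF = P = 4827/5000 ≈ 0.965400
step 3 [1.5y] zero: DF = P = 9219/10000 ≈ 0.921900
step 4 [2y] zero: DF = P = 1147/1250 ≈ 0.917600
step 5 [2.5y] zero: DF = P = 899/1000 ≈ 0.899000
step 6 [3y] swap r/2=1084/55763: DF=(1 − 1084/55763·(0.980800+0.965400+0.921900+0.917600+0.899000))/(1+1084/55763) = 2229/2500 ≈ 0.891600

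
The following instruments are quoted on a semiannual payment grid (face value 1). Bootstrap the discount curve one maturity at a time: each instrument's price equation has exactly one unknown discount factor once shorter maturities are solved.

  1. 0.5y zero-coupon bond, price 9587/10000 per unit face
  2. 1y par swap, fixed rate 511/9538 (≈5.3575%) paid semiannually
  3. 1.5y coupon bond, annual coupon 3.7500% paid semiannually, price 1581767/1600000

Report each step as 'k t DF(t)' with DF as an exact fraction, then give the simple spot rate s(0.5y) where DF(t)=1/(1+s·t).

1 1/2 9587/10000
2 1 9489/10000
3 3/2 9353/10000
s(0.5y) = (1/(9587/10000) − 1)/(1/2) = 826/9587 ≈ 8.6158%

step 1 [0.5y] zero: DF = P = 9587/10000 ≈ 0.958700
step 2 [1y] swap r/2=511/19076: DF=(1 − 511/19076·(0.958700))/(1+511/19076) = 9489/10000 ≈ 0.948900
step 3 [1.5y] bond c/2=3/160: DF=(1581767/1600000 − 3/160·(0.958700+0.948900))/(1+3/160) = 9353/10000 ≈ 0.935300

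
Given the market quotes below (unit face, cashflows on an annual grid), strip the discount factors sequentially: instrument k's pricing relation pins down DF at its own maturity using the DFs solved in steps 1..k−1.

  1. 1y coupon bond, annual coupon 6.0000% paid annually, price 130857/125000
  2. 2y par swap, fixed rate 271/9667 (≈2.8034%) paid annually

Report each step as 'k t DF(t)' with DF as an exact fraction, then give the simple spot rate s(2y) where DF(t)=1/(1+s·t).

1 1 2469/2500
2 2 4729/5000
s(2y) = (1/(4729/5000) − 1)/(2) = 271/9458 ≈ 2.8653%

step 1 [1y] bond c/1=3/50: DF=(130857/125000 − 3/50·(0))/(1+3/50) = 2469/2500 ≈ 0.987600
step 2 [2y] swap r/1=271/9667: DF=(1 − 271/9667·(0.987600))/(1+271/9667) = 4729/5000 ≈ 0.945800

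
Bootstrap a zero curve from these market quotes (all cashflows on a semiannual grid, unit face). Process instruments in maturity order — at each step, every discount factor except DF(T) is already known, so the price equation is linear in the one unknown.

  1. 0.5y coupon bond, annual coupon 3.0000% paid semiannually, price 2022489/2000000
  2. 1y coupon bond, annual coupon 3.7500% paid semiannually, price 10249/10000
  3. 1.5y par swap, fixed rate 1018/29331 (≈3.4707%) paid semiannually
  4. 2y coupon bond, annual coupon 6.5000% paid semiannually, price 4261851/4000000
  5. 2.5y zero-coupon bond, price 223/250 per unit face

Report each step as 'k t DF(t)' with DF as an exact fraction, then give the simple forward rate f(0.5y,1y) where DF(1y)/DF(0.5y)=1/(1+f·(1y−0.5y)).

1 1/2 9963/10000
2 1 9877/10000
3 3/2 9491/10000
4 2 2349/2500
5 5/2 223/250
f(0.5y,1y) = ((9963/10000)/(9877/10000) − 1)/(1/2) = 172/9877 ≈ 1.7414%

step 1 [0.5y] bond c/2=3/200: DF=(2022489/2000000 − 3/200·(0))/(1+3/200) = 9963/10000 ≈ 0.996300
step 2 [1y] bond c/2=3/160: DF=(10249/10000 − 3/160·(0.996300))/(1+3/160) = 9877/10000 ≈ 0.987700
step 3 [1.5y] swap r/2=509/29331: DF=(1 − 509/29331·(0.996300+0.987700))/(1+509/29331) = 9491/10000 ≈ 0.949100
step 4 [2y] bond c/2=13/400: DF=(4261851/4000000 − 13/400·(0.996300+0.987700+0.949100))/(1+13/400) = 2349/2500 ≈ 0.939600
step 5 [2.5y] zero: DF = P = 223/250 ≈ 0.892000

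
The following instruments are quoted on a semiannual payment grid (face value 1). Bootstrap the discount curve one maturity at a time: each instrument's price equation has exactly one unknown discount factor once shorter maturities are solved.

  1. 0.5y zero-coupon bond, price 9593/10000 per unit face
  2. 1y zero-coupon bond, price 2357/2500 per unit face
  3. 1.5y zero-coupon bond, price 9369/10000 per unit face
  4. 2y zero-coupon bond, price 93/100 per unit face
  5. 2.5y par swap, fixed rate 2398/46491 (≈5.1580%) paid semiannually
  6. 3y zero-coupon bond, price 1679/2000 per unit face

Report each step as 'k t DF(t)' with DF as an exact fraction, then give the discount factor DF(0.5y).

step 1 [0.5y] zero: DF = P = 9593/10000 ≈ 0.959300
step 2 [1y] zero: DF = P = 2357/2500 ≈ 0.942800
step 3 [1.5y] zero: DF = P = 9369/10000 ≈ 0.936900
step 4 [2y] zero: DF = P = 93/100 ≈ 0.930000
step 5 [2.5y] swap r/2=1199/46491: DF=(1 − 1199/46491·(0.959300+0.942800+0.936900+0.930000))/(1+1199/46491) = 8801/10000 ≈ 0.880100
step 6 [3y] zero: DF = P = 1679/2000 ≈ 0.839500

1 1/2 9593/10000
2 1 2357/2500
3 3/2 9369/10000
4 2 93/100
5 5/2 8801/10000
6 3 1679/2000
DF(0.5y) = 9593/10000 ≈ 0.959300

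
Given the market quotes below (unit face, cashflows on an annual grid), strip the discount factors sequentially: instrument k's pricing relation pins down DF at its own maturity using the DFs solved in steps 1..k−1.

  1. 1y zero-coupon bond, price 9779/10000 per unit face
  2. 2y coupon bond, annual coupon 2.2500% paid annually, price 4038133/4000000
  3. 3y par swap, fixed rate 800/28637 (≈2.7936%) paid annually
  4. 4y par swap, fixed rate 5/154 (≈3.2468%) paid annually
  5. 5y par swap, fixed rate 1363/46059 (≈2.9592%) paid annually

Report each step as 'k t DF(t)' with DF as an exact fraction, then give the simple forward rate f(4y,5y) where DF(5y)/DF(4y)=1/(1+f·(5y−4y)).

step 1 [1y] zero: DF = P = 9779/10000 ≈ 0.977900
step 2 [2y] bond c/1=9/400: DF=(4038133/4000000 − 9/400·(0.977900))/(1+9/400) = 4829/5000 ≈ 0.965800
step 3 [3y] swap r/1=800/28637: DF=(1 − 800/28637·(0.977900+0.965800))/(1+800/28637) = 23/25 ≈ 0.920000
step 4 [4y] swap r/1=5/154: DF=(1 − 5/154·(0.977900+0.965800+0.920000))/(1+5/154) = 1757/2000 ≈ 0.878500
step 5 [5y] swap r/1=1363/46059: DF=(1 − 1363/46059·(0.977900+0.965800+0.920000+0.878500))/(1+1363/46059) = 8637/10000 ≈ 0.863700

1 1 9779/10000
2 2 4829/5000
3 3 23/25
4 4 1757/2000
5 5 8637/10000
f(4y,5y) = ((1757/2000)/(8637/10000) − 1)/(1) = 148/8637 ≈ 1.7136%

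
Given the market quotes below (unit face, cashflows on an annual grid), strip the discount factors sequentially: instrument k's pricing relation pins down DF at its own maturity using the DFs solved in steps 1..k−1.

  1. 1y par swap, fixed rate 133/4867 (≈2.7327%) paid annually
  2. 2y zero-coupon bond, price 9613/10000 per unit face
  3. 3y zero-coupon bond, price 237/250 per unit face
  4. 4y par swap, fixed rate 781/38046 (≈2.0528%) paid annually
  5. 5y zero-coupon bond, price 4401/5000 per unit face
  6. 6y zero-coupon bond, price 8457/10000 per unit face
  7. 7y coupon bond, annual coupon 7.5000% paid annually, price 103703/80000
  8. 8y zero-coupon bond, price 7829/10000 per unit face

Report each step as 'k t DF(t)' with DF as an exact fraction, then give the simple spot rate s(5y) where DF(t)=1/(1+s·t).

1 1 4867/5000
2 2 9613/10000
3 3 237/250
4 4 9219/10000
5 5 4401/5000
6 6 8457/10000
7 7 41/50
8 8 7829/10000
s(5y) = (1/(4401/5000) − 1)/(5) = 599/22005 ≈ 2.7221%

step 1 [1y] swap r/1=133/4867: DF=(1 − 133/4867·(0))/(1+133/4867) = 4867/5000 ≈ 0.973400
step 2 [2y] zero: DF = P = 9613/10000 ≈ 0.961300
step 3 [3y] zero: DF = P = 237/250 ≈ 0.948000
step 4 [4y] swap r/1=781/38046: DF=(1 − 781/38046·(0.973400+0.961300+0.948000))/(1+781/38046) = 9219/10000 ≈ 0.921900
step 5 [5y] zero: DF = P = 4401/5000 ≈ 0.880200
step 6 [6y] zero: DF = P = 8457/10000 ≈ 0.845700
step 7 [7y] bond c/1=3/40: DF=(103703/80000 − 3/40·(0.973400+0.961300+0.948000+0.921900+0.880200+0.845700))/(1+3/40) = 41/50 ≈ 0.820000
step 8 [8y] zero: DF = P = 7829/10000 ≈ 0.782900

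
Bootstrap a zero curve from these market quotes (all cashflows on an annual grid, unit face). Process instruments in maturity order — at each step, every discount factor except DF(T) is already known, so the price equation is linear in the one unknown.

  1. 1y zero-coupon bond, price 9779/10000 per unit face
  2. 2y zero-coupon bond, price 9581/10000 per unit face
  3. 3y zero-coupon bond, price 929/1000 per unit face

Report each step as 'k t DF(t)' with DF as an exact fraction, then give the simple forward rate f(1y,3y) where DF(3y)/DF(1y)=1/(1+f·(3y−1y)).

1 1 9779/10000
2 2 9581/10000
3 3 929/1000
f(1y,3y) = ((9779/10000)/(929/1000) − 1)/(2) = 489/18580 ≈ 2.6319%

step 1 [1y] zero: DF = P = 9779/10000 ≈ 0.977900
step 2 [2y] zero: DF = P = 9581/10000 ≈ 0.958100
step 3 [3y] zero: DF = P = 929/1000 ≈ 0.929000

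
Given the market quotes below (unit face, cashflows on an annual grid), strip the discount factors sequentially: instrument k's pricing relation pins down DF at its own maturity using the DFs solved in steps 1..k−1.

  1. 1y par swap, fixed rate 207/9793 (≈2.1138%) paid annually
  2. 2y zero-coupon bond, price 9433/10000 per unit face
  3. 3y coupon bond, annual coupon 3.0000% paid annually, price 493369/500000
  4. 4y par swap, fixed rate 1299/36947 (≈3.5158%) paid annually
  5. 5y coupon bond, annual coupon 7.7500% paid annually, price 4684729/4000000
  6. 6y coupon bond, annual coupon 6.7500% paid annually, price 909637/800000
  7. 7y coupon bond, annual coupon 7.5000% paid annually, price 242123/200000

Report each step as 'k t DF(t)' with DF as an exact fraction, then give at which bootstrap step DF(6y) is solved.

1 1 9793/10000
2 2 9433/10000
3 3 451/500
4 4 8701/10000
5 5 2053/2500
6 6 1949/2500
7 7 7567/10000
DF(6y) is solved at step 6

step 1 [1y] swap r/1=207/9793: DF=(1 − 207/9793·(0))/(1+207/9793) = 9793/10000 ≈ 0.979300
step 2 [2y] zero: DF = P = 9433/10000 ≈ 0.943300
step 3 [3y] bond c/1=3/100: DF=(493369/500000 − 3/100·(0.979300+0.943300))/(1+3/100) = 451/500 ≈ 0.902000
step 4 [4y] swap r/1=1299/36947: DF=(1 − 1299/36947·(0.979300+0.943300+0.902000))/(1+1299/36947) = 8701/10000 ≈ 0.870100
step 5 [5y] bond c/1=31/400: DF=(4684729/4000000 − 31/400·(0.979300+0.943300+0.902000+0.870100))/(1+31/400) = 2053/2500 ≈ 0.821200
step 6 [6y] bond c/1=27/400: DF=(909637/800000 − 27/400·(0.979300+0.943300+0.902000+0.870100+0.821200))/(1+27/400) = 1949/2500 ≈ 0.779600
step 7 [7y] bond c/1=3/40: DF=(242123/200000 − 3/40·(0.979300+0.943300+0.902000+0.870100+0.821200+0.779600))/(1+3/40) = 7567/10000 ≈ 0.756700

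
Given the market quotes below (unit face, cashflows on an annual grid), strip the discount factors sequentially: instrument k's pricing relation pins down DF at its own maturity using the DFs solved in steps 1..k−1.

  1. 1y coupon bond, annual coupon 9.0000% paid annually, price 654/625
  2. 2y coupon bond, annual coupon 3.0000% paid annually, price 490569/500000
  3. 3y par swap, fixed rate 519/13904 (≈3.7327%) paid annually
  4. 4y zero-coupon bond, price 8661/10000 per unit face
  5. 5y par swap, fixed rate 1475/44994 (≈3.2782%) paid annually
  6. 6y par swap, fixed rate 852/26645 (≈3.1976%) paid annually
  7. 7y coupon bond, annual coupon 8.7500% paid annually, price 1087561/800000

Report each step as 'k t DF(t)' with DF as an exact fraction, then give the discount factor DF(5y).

1 1 24/25
2 2 4623/5000
3 3 4481/5000
4 4 8661/10000
5 5 341/400
6 6 1037/1250
7 7 8213/10000
DF(5y) = 341/400 ≈ 0.852500

step 1 [1y] bond c/1=9/100: DF=(654/625 − 9/100·(0))/(1+9/100) = 24/25 ≈ 0.960000
step 2 [2y] bond c/1=3/100: DF=(490569/500000 − 3/100·(0.960000))/(1+3/100) = 4623/5000 ≈ 0.924600
step 3 [3y] swap r/1=519/13904: DF=(1 − 519/13904·(0.960000+0.924600))/(1+519/13904) = 4481/5000 ≈ 0.896200
step 4 [4y] zero: DF = P = 8661/10000 ≈ 0.866100
step 5 [5y] swap r/1=1475/44994: DF=(1 − 1475/44994·(0.960000+0.924600+0.896200+0.866100))/(1+1475/44994) = 341/400 ≈ 0.852500
step 6 [6y] swap r/1=852/26645: DF=(1 − 852/26645·(0.960000+0.924600+0.896200+0.866100+0.852500))/(1+852/26645) = 1037/1250 ≈ 0.829600
step 7 [7y] bond c/1=7/80: DF=(1087561/800000 − 7/80·(0.960000+0.924600+0.896200+0.866100+0.852500+0.829600))/(1+7/80) = 8213/10000 ≈ 0.821300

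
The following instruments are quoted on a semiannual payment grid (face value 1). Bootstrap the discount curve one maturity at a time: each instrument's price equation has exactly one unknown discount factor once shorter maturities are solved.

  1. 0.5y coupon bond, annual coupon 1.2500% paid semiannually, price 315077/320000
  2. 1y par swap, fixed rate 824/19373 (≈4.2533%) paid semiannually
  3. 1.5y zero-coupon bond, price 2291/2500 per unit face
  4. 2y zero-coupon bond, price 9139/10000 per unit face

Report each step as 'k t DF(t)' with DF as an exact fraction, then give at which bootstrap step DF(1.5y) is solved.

1 1/2 1957/2000
2 1 2397/2500
3 3/2 2291/2500
4 2 9139/10000
DF(1.5y) is solved at step 3

step 1 [0.5y] bond c/2=1/160: DF=(315077/320000 − 1/160·(0))/(1+1/160) = 1957/2000 ≈ 0.978500
step 2 [1y] swap r/2=412/19373: DF=(1 − 412/19373·(0.978500))/(1+412/19373) = 2397/2500 ≈ 0.958800
step 3 [1.5y] zero: DF = P = 2291/2500 ≈ 0.916400
step 4 [2y] zero: DF = P = 9139/10000 ≈ 0.913900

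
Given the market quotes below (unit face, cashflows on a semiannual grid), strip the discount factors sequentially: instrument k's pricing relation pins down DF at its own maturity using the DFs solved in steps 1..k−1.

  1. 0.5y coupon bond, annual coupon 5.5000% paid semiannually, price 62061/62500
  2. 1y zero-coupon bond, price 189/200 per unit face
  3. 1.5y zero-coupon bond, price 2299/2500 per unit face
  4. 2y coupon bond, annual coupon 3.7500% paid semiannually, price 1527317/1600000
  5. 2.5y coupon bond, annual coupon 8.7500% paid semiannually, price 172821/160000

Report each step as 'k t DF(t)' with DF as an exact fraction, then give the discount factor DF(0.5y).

1 1/2 604/625
2 1 189/200
3 3/2 2299/2500
4 2 8849/10000
5 5/2 8791/10000
DF(0.5y) = 604/625 ≈ 0.966400

step 1 [0.5y] bond c/2=11/400: DF=(62061/62500 − 11/400·(0))/(1+11/400) = 604/625 ≈ 0.966400
step 2 [1y] zero: DF = P = 189/200 ≈ 0.945000
step 3 [1.5y] zero: DF = P = 2299/2500 ≈ 0.919600
step 4 [2y] bond c/2=3/160: DF=(1527317/1600000 − 3/160·(0.966400+0.945000+0.919600))/(1+3/160) = 8849/10000 ≈ 0.884900
step 5 [2.5y] bond c/2=7/160: DF=(172821/160000 − 7/160·(0.966400+0.945000+0.919600+0.884900))/(1+7/160) = 8791/10000 ≈ 0.879100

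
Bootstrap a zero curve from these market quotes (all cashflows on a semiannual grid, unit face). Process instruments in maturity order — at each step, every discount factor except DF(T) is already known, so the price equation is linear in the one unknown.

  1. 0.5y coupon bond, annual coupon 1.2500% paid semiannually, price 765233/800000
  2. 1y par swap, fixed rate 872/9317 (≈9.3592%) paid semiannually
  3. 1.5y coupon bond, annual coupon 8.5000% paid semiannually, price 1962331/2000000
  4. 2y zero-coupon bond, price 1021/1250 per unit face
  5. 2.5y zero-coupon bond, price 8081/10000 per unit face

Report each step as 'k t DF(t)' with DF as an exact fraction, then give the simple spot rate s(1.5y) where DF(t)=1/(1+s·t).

step 1 [0.5y] bond c/2=1/160: DF=(765233/800000 − 1/160·(0))/(1+1/160) = 4753/5000 ≈ 0.950600
step 2 [1y] swap r/2=436/9317: DF=(1 − 436/9317·(0.950600))/(1+436/9317) = 1141/1250 ≈ 0.912800
step 3 [1.5y] bond c/2=17/400: DF=(1962331/2000000 − 17/400·(0.950600+0.912800))/(1+17/400) = 2163/2500 ≈ 0.865200
step 4 [2y] zero: DF = P = 1021/1250 ≈ 0.816800
step 5 [2.5y] zero: DF = P = 8081/10000 ≈ 0.808100

1 1/2 4753/5000
2 1 1141/1250
3 3/2 2163/2500
4 2 1021/1250
5 5/2 8081/10000
s(1.5y) = (1/(2163/2500) − 1)/(3/2) = 674/6489 ≈ 10.3868%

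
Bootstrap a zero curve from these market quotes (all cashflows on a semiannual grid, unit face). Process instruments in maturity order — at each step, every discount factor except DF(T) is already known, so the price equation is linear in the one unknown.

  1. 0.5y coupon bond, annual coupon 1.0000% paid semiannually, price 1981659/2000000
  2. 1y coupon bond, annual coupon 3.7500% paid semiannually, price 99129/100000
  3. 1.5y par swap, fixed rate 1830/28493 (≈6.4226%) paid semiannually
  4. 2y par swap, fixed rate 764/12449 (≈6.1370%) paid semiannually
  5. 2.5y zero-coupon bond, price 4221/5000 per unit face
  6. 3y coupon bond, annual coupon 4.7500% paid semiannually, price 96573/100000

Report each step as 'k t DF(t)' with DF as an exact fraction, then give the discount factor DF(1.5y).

step 1 [0.5y] bond c/2=1/200: DF=(1981659/2000000 − 1/200·(0))/(1+1/200) = 9859/10000 ≈ 0.985900
step 2 [1y] bond c/2=3/160: DF=(99129/100000 − 3/160·(0.985900))/(1+3/160) = 9549/10000 ≈ 0.954900
step 3 [1.5y] swap r/2=915/28493: DF=(1 − 915/28493·(0.985900+0.954900))/(1+915/28493) = 1817/2000 ≈ 0.908500
step 4 [2y] swap r/2=382/12449: DF=(1 − 382/12449·(0.985900+0.954900+0.908500))/(1+382/12449) = 4427/5000 ≈ 0.885400
step 5 [2.5y] zero: DF = P = 4221/5000 ≈ 0.844200
step 6 [3y] bond c/2=19/800: DF=(96573/100000 − 19/800·(0.985900+0.954900+0.908500+0.885400+0.844200))/(1+19/800) = 8371/10000 ≈ 0.837100

1 1/2 9859/10000
2 1 9549/10000
3 3/2 1817/2000
4 2 4427/5000
5 5/2 4221/5000
6 3 8371/10000
DF(1.5y) = 1817/2000 ≈ 0.908500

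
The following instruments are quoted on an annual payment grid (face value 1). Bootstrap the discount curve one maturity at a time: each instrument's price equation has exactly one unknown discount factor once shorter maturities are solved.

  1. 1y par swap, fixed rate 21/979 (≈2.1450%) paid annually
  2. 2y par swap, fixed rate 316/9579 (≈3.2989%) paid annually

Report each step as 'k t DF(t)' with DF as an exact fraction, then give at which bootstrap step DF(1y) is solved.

step 1 [1y] swap r/1=21/979: DF=(1 − 21/979·(0))/(1+21/979) = 979/1000 ≈ 0.979000
step 2 [2y] swap r/1=316/9579: DF=(1 − 316/9579·(0.979000))/(1+316/9579) = 1171/1250 ≈ 0.936800

1 1 979/1000
2 2 1171/1250
DF(1y) is solved at step 1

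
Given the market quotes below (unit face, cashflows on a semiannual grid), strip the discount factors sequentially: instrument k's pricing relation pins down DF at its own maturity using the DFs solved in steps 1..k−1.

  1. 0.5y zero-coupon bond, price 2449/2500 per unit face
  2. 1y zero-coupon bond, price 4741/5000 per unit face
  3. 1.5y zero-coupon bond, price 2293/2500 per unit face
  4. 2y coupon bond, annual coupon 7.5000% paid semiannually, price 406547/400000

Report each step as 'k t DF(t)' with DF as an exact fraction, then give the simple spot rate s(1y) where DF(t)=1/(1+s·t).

step 1 [0.5y] zero: DF = P = 2449/2500 ≈ 0.979600
step 2 [1y] zero: DF = P = 4741/5000 ≈ 0.948200
step 3 [1.5y] zero: DF = P = 2293/2500 ≈ 0.917200
step 4 [2y] bond c/2=3/80: DF=(406547/400000 − 3/80·(0.979600+0.948200+0.917200))/(1+3/80) = 548/625 ≈ 0.876800

1 1/2 2449/2500
2 1 4741/5000
3 3/2 2293/2500
4 2 548/625
s(1y) = (1/(4741/5000) − 1)/(1) = 259/4741 ≈ 5.4630%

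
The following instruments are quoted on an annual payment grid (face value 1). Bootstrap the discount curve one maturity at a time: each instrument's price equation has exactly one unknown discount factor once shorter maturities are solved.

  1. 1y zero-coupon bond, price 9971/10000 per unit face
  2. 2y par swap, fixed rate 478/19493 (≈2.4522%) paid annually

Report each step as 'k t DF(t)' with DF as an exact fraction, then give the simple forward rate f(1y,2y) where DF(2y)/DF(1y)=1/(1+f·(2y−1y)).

1 1 9971/10000
2 2 4761/5000
f(1y,2y) = ((9971/10000)/(4761/5000) − 1)/(1) = 449/9522 ≈ 4.7154%

step 1 [1y] zero: DF = P = 9971/10000 ≈ 0.997100
step 2 [2y] swap r/1=478/19493: DF=(1 − 478/19493·(0.997100))/(1+478/19493) = 4761/5000 ≈ 0.952200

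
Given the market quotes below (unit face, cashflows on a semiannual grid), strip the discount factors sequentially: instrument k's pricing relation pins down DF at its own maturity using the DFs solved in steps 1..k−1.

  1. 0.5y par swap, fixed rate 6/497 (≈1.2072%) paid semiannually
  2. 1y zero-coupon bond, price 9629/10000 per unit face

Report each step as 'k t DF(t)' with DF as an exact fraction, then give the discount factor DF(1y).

step 1 [0.5y] swap r/2=3/497: DF=(1 − 3/497·(0))/(1+3/497) = 497/500 ≈ 0.994000
step 2 [1y] zero: DF = P = 9629/10000 ≈ 0.962900

1 1/2 497/500
2 1 9629/10000
DF(1y) = 9629/10000 ≈ 0.962900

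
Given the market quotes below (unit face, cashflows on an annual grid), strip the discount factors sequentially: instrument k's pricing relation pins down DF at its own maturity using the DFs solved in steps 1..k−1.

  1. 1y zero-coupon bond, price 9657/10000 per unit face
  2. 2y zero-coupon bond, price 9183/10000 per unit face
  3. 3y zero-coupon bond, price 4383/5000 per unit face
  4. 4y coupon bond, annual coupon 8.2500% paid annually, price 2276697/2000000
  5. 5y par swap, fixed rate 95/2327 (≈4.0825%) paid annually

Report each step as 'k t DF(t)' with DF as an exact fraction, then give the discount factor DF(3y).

step 1 [1y] zero: DF = P = 9657/10000 ≈ 0.965700
step 2 [2y] zero: DF = P = 9183/10000 ≈ 0.918300
step 3 [3y] zero: DF = P = 4383/5000 ≈ 0.876600
step 4 [4y] bond c/1=33/400: DF=(2276697/2000000 − 33/400·(0.965700+0.918300+0.876600))/(1+33/400) = 2103/2500 ≈ 0.841200
step 5 [5y] swap r/1=95/2327: DF=(1 − 95/2327·(0.965700+0.918300+0.876600+0.841200))/(1+95/2327) = 1639/2000 ≈ 0.819500

1 1 9657/10000
2 2 9183/10000
3 3 4383/5000
4 4 2103/2500
5 5 1639/2000
DF(3y) = 4383/5000 ≈ 0.876600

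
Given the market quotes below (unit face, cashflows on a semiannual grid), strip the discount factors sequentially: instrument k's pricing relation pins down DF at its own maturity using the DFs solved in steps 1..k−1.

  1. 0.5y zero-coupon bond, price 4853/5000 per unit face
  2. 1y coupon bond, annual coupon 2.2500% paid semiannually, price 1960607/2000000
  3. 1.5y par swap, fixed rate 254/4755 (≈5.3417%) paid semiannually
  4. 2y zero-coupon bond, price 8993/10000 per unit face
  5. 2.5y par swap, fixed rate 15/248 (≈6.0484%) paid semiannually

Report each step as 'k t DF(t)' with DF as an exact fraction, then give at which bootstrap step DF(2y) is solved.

1 1/2 4853/5000
2 1 4793/5000
3 3/2 4619/5000
4 2 8993/10000
5 5/2 1721/2000
DF(2y) is solved at step 4

step 1 [0.5y] zero: DF = P = 4853/5000 ≈ 0.970600
step 2 [1y] bond c/2=9/800: DF=(1960607/2000000 − 9/800·(0.970600))/(1+9/800) = 4793/5000 ≈ 0.958600
step 3 [1.5y] swap r/2=127/4755: DF=(1 − 127/4755·(0.970600+0.958600))/(1+127/4755) = 4619/5000 ≈ 0.923800
step 4 [2y] zero: DF = P = 8993/10000 ≈ 0.899300
step 5 [2.5y] swap r/2=15/496: DF=(1 − 15/496·(0.970600+0.958600+0.923800+0.899300))/(1+15/496) = 1721/2000 ≈ 0.860500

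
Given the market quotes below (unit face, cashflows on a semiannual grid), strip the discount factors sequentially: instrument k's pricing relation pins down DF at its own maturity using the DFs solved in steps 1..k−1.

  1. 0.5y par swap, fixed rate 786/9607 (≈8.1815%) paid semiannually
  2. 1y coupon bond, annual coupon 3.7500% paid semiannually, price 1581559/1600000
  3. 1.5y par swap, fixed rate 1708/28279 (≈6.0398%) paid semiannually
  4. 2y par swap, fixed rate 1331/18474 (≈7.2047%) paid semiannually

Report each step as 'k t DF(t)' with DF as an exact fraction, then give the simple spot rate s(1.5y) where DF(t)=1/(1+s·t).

1 1/2 9607/10000
2 1 4763/5000
3 3/2 4573/5000
4 2 8669/10000
s(1.5y) = (1/(4573/5000) − 1)/(3/2) = 854/13719 ≈ 6.2249%

step 1 [0.5y] swap r/2=393/9607: DF=(1 − 393/9607·(0))/(1+393/9607) = 9607/10000 ≈ 0.960700
step 2 [1y] bond c/2=3/160: DF=(1581559/1600000 − 3/160·(0.960700))/(1+3/160) = 4763/5000 ≈ 0.952600
step 3 [1.5y] swap r/2=854/28279: DF=(1 − 854/28279·(0.960700+0.952600))/(1+854/28279) = 4573/5000 ≈ 0.914600
step 4 [2y] swap r/2=1331/36948: DF=(1 − 1331/36948·(0.960700+0.952600+0.914600))/(1+1331/36948) = 8669/10000 ≈ 0.866900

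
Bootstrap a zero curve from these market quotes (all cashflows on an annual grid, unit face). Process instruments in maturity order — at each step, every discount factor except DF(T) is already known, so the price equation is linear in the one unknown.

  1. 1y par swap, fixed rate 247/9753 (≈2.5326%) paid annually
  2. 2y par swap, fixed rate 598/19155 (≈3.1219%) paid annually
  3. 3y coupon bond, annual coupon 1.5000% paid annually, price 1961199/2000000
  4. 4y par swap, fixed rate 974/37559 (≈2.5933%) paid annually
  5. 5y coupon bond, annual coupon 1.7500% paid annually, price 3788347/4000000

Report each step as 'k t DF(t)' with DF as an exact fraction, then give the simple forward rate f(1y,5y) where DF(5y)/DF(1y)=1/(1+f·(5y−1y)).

1 1 9753/10000
2 2 4701/5000
3 3 4689/5000
4 4 4513/5000
5 5 4331/5000
f(1y,5y) = ((9753/10000)/(4331/5000) − 1)/(4) = 1091/34648 ≈ 3.1488%

step 1 [1y] swap r/1=247/9753: DF=(1 − 247/9753·(0))/(1+247/9753) = 9753/10000 ≈ 0.975300
step 2 [2y] swap r/1=598/19155: DF=(1 − 598/19155·(0.975300))/(1+598/19155) = 4701/5000 ≈ 0.940200
step 3 [3y] bond c/1=3/200: DF=(1961199/2000000 − 3/200·(0.975300+0.940200))/(1+3/200) = 4689/5000 ≈ 0.937800
step 4 [4y] swap r/1=974/37559: DF=(1 − 974/37559·(0.975300+0.940200+0.937800))/(1+974/37559) = 4513/5000 ≈ 0.902600
step 5 [5y] bond c/1=7/400: DF=(3788347/4000000 − 7/400·(0.975300+0.940200+0.937800+0.902600))/(1+7/400) = 4331/5000 ≈ 0.866200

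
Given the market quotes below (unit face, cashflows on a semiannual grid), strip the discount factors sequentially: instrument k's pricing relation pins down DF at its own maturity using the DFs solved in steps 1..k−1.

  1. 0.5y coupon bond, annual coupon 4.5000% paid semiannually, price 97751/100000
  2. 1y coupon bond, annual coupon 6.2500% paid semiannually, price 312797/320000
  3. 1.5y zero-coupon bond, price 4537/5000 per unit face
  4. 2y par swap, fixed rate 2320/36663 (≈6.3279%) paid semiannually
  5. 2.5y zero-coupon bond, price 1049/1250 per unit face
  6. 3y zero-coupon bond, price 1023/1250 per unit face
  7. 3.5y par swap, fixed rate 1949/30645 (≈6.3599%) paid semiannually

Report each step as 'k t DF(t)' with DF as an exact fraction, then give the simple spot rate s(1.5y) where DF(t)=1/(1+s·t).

step 1 [0.5y] bond c/2=9/400: DF=(97751/100000 − 9/400·(0))/(1+9/400) = 239/250 ≈ 0.956000
step 2 [1y] bond c/2=1/32: DF=(312797/320000 − 1/32·(0.956000))/(1+1/32) = 9189/10000 ≈ 0.918900
step 3 [1.5y] zero: DF = P = 4537/5000 ≈ 0.907400
step 4 [2y] swap r/2=1160/36663: DF=(1 − 1160/36663·(0.956000+0.918900+0.907400))/(1+1160/36663) = 221/250 ≈ 0.884000
step 5 [2.5y] zero: DF = P = 1049/1250 ≈ 0.839200
step 6 [3y] zero: DF = P = 1023/1250 ≈ 0.818400
step 7 [3.5y] swap r/2=1949/61290: DF=(1 − 1949/61290·(0.956000+0.918900+0.907400+0.884000+0.839200+0.818400))/(1+1949/61290) = 8051/10000 ≈ 0.805100

1 1/2 239/250
2 1 9189/10000
3 3/2 4537/5000
4 2 221/250
5 5/2 1049/1250
6 3 1023/1250
7 7/2 8051/10000
s(1.5y) = (1/(4537/5000) − 1)/(3/2) = 926/13611 ≈ 6.8033%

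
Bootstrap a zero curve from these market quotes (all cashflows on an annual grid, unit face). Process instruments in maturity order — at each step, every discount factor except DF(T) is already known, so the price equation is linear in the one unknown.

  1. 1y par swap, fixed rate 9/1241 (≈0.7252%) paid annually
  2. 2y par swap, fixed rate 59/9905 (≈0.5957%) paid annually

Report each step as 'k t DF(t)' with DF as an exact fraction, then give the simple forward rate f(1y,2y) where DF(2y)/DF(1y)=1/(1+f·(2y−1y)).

1 1 1241/1250
2 2 4941/5000
f(1y,2y) = ((1241/1250)/(4941/5000) − 1)/(1) = 23/4941 ≈ 0.4655%

step 1 [1y] swap r/1=9/1241: DF=(1 − 9/1241·(0))/(1+9/1241) = 1241/1250 ≈ 0.992800
step 2 [2y] swap r/1=59/9905: DF=(1 − 59/9905·(0.992800))/(1+59/9905) = 4941/5000 ≈ 0.988200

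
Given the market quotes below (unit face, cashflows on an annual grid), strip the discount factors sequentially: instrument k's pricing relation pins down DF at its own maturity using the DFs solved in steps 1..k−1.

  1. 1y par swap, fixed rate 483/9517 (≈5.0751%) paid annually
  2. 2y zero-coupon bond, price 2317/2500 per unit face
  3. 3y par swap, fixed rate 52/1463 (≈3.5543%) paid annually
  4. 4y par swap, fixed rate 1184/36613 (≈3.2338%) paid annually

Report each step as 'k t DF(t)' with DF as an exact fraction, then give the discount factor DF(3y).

1 1 9517/10000
2 2 2317/2500
3 3 2253/2500
4 4 551/625
DF(3y) = 2253/2500 ≈ 0.901200

step 1 [1y] swap r/1=483/9517: DF=(1 − 483/9517·(0))/(1+483/9517) = 9517/10000 ≈ 0.951700
step 2 [2y] zero: DF = P = 2317/2500 ≈ 0.926800
step 3 [3y] swap r/1=52/1463: DF=(1 − 52/1463·(0.951700+0.926800))/(1+52/1463) = 2253/2500 ≈ 0.901200
step 4 [4y] swap r/1=1184/36613: DF=(1 − 1184/36613·(0.951700+0.926800+0.901200))/(1+1184/36613) = 551/625 ≈ 0.881600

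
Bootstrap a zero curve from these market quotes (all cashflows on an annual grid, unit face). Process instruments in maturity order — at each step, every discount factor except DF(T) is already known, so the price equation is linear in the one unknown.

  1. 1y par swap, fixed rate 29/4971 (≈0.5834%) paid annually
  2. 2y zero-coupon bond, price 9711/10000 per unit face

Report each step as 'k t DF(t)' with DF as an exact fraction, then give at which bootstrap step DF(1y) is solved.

step 1 [1y] swap r/1=29/4971: DF=(1 − 29/4971·(0))/(1+29/4971) = 4971/5000 ≈ 0.994200
step 2 [2y] zero: DF = P = 9711/10000 ≈ 0.971100

1 1 4971/5000
2 2 9711/10000
DF(1y) is solved at step 1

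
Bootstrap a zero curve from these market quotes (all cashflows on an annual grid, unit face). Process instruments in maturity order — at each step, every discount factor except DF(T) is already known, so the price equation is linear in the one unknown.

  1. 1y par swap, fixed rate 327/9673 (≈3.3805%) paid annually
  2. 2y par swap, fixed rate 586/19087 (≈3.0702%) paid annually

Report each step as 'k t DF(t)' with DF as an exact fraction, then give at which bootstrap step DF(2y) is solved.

step 1 [1y] swap r/1=327/9673: DF=(1 − 327/9673·(0))/(1+327/9673) = 9673/10000 ≈ 0.967300
step 2 [2y] swap r/1=586/19087: DF=(1 − 586/19087·(0.967300))/(1+586/19087) = 4707/5000 ≈ 0.941400

1 1 9673/10000
2 2 4707/5000
DF(2y) is solved at step 2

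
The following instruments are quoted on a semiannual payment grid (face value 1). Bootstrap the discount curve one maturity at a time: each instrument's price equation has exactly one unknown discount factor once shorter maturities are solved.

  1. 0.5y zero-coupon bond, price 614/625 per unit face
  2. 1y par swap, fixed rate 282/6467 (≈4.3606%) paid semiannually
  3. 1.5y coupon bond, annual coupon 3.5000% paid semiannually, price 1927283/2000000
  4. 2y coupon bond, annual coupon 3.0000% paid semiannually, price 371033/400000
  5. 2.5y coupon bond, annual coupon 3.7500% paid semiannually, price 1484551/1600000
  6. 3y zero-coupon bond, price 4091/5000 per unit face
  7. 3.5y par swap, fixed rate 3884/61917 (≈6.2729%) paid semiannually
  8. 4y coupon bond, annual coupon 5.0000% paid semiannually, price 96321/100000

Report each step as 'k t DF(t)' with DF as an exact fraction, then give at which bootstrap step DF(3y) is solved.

step 1 [0.5y] zero: DF = P = 614/625 ≈ 0.982400
step 2 [1y] swap r/2=141/6467: DF=(1 − 141/6467·(0.982400))/(1+141/6467) = 9577/10000 ≈ 0.957700
step 3 [1.5y] bond c/2=7/400: DF=(1927283/2000000 − 7/400·(0.982400+0.957700))/(1+7/400) = 9137/10000 ≈ 0.913700
step 4 [2y] bond c/2=3/200: DF=(371033/400000 − 3/200·(0.982400+0.957700+0.913700))/(1+3/200) = 8717/10000 ≈ 0.871700
step 5 [2.5y] bond c/2=3/160: DF=(1484551/1600000 − 3/160·(0.982400+0.957700+0.913700+0.871700))/(1+3/160) = 4211/5000 ≈ 0.842200
step 6 [3y] zero: DF = P = 4091/5000 ≈ 0.818200
step 7 [3.5y] swap r/2=1942/61917: DF=(1 − 1942/61917·(0.982400+0.957700+0.913700+0.871700+0.842200+0.818200))/(1+1942/61917) = 4029/5000 ≈ 0.805800
step 8 [4y] bond c/2=1/40: DF=(96321/100000 − 1/40·(0.982400+0.957700+0.913700+0.871700+0.842200+0.818200+0.805800))/(1+1/40) = 7887/10000 ≈ 0.788700

1 1/2 614/625
2 1 9577/10000
3 3/2 9137/10000
4 2 8717/10000
5 5/2 4211/5000
6 3 4091/5000
7 7/2 4029/5000
8 4 7887/10000
DF(3y) is solved at step 6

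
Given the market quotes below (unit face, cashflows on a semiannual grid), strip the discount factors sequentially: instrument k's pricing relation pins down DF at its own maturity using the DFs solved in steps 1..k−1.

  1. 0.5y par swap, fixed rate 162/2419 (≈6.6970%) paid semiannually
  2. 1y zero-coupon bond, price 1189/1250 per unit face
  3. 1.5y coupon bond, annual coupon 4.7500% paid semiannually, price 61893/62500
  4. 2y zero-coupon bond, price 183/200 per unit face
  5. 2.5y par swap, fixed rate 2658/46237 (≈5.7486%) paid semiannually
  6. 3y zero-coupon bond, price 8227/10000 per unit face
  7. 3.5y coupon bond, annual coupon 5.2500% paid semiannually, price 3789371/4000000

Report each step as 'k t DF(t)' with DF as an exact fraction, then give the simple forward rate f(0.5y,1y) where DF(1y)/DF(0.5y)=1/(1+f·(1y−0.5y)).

step 1 [0.5y] swap r/2=81/2419: DF=(1 − 81/2419·(0))/(1+81/2419) = 2419/2500 ≈ 0.967600
step 2 [1y] zero: DF = P = 1189/1250 ≈ 0.951200
step 3 [1.5y] bond c/2=19/800: DF=(61893/62500 − 19/800·(0.967600+0.951200))/(1+19/800) = 2307/2500 ≈ 0.922800
step 4 [2y] zero: DF = P = 183/200 ≈ 0.915000
step 5 [2.5y] swap r/2=1329/46237: DF=(1 − 1329/46237·(0.967600+0.951200+0.922800+0.915000))/(1+1329/46237) = 8671/10000 ≈ 0.867100
step 6 [3y] zero: DF = P = 8227/10000 ≈ 0.822700
step 7 [3.5y] bond c/2=21/800: DF=(3789371/4000000 − 21/800·(0.967600+0.951200+0.922800+0.915000+0.867100+0.822700))/(1+21/800) = 3919/5000 ≈ 0.783800

1 1/2 2419/2500
2 1 1189/1250
3 3/2 2307/2500
4 2 183/200
5 5/2 8671/10000
6 3 8227/10000
7 7/2 3919/5000
f(0.5y,1y) = ((2419/2500)/(1189/1250) − 1)/(1/2) = 1/29 ≈ 3.4483%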